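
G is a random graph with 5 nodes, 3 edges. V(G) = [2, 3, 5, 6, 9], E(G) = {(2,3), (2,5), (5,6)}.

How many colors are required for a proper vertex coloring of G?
χ(G) = 2

Clique number ω(G) = 2 (lower bound: χ ≥ ω).
The graph is bipartite (no odd cycle), so 2 colors suffice: χ(G) = 2.
A valid 2-coloring: color 1: [3, 5, 9]; color 2: [2, 6].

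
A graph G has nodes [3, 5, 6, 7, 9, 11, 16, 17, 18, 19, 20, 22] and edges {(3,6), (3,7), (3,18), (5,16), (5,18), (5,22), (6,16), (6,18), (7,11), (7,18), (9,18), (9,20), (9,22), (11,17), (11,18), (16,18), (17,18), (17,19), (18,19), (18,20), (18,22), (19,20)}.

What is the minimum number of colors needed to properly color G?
Clique number ω(G) = 3 (lower bound: χ ≥ ω).
Odd cycle [11, 7, 3, 6, 16, 5, 22, 9, 20, 19, 17] needs 3 colors (χ ≥ 3).
Vertex 18 is adjacent to every vertex of [3, 5, 6, 7, 9, 11, 16, 17, 19, 20, 22], which already need 3 colors among themselves, so 18 needs a new color (χ ≥ 4).
The coloring below uses 4 colors, so χ(G) = 4.
A valid 4-coloring: color 1: [18]; color 2: [3, 11, 16, 19, 22]; color 3: [5, 6, 7, 9, 17]; color 4: [20].

χ(G) = 4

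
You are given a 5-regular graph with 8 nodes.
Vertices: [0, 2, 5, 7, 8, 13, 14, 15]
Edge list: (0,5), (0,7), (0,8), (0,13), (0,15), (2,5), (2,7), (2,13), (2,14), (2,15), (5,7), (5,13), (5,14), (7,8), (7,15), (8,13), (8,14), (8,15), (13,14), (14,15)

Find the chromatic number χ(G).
Clique number ω(G) = 4 (lower bound: χ ≥ ω).
The clique on [0, 7, 8, 15] has size 4, forcing χ ≥ 4, and the coloring below uses 4 colors, so χ(G) = 4.
A valid 4-coloring: color 1: [0, 2]; color 2: [13, 15]; color 3: [7, 14]; color 4: [5, 8].

χ(G) = 4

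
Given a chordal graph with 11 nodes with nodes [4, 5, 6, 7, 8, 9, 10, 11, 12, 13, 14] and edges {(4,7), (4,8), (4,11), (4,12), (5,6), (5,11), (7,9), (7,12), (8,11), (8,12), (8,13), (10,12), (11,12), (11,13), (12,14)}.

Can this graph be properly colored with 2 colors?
No, G is not 2-colorable

The clique on vertices [4, 8, 11, 12] has size 4 > 2, so it alone needs 4 colors.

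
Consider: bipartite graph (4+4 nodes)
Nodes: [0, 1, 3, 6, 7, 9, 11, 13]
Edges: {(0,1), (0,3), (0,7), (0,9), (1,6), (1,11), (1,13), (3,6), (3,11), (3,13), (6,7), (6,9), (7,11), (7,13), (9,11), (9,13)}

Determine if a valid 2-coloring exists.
A valid 2-coloring: color 1: [1, 3, 7, 9]; color 2: [0, 6, 11, 13].
(χ(G) = 2 ≤ 2.)

Yes, G is 2-colorable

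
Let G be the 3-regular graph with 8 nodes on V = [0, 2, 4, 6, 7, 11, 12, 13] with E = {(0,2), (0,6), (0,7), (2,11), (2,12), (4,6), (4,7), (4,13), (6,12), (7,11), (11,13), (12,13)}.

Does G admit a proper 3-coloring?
Yes, G is 3-colorable

A valid 3-coloring: color 1: [0, 4, 11, 12]; color 2: [2, 6, 7, 13].
(χ(G) = 2 ≤ 3.)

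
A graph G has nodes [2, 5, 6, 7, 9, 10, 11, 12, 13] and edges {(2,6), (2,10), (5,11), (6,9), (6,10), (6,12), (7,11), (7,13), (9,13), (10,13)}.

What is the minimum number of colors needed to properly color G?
χ(G) = 3

Clique number ω(G) = 3 (lower bound: χ ≥ ω).
The clique on [2, 6, 10] has size 3, forcing χ ≥ 3, and the coloring below uses 3 colors, so χ(G) = 3.
A valid 3-coloring: color 1: [6, 11, 13]; color 2: [5, 7, 9, 10, 12]; color 3: [2].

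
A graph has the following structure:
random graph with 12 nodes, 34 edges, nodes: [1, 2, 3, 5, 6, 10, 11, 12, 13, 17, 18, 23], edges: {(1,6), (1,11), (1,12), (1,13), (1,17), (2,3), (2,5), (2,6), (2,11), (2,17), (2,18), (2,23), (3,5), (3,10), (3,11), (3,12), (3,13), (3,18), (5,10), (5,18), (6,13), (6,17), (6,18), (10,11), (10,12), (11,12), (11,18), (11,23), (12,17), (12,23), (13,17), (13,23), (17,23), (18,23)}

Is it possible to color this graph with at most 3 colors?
No, G is not 3-colorable

The clique on vertices [1, 6, 13, 17] has size 4 > 3, so it alone needs 4 colors.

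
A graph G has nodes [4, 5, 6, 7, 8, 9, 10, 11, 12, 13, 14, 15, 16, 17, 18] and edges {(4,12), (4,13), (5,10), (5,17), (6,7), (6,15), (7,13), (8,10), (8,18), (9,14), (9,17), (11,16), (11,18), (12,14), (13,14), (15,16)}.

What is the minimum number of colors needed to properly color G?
χ(G) = 3

Clique number ω(G) = 2 (lower bound: χ ≥ ω).
Odd cycle [14, 13, 7, 6, 15, 16, 11, 18, 8, 10, 5, 17, 9] needs 3 colors (χ ≥ 3).
The coloring below uses 3 colors, so χ(G) = 3.
A valid 3-coloring: color 1: [4, 7, 8, 11, 14, 15, 17]; color 2: [6, 9, 10, 12, 13, 16, 18]; color 3: [5].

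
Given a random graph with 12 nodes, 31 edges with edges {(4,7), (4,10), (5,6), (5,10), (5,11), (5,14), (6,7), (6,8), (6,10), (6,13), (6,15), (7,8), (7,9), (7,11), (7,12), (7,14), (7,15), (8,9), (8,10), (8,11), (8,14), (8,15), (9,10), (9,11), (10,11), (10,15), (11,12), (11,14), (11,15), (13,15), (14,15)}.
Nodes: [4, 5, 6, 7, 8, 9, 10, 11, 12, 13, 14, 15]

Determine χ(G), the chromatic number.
χ(G) = 5

Clique number ω(G) = 5 (lower bound: χ ≥ ω).
The clique on [7, 8, 11, 14, 15] has size 5, forcing χ ≥ 5, and the coloring below uses 5 colors, so χ(G) = 5.
A valid 5-coloring: color 1: [7, 10, 13]; color 2: [4, 6, 11]; color 3: [5, 8, 12]; color 4: [9, 15]; color 5: [14].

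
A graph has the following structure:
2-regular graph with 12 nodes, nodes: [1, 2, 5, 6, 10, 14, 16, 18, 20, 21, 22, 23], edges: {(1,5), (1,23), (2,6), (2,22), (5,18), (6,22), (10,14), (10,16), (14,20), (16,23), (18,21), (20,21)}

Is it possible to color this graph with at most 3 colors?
A valid 3-coloring: color 1: [2, 5, 10, 21, 23]; color 2: [1, 6, 14, 16, 18]; color 3: [20, 22].
(χ(G) = 3 ≤ 3.)

Yes, G is 3-colorable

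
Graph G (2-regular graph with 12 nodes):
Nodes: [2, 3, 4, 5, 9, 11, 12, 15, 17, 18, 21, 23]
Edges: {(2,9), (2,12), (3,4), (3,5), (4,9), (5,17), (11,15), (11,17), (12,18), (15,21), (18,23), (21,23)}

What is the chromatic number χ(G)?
Clique number ω(G) = 2 (lower bound: χ ≥ ω).
The graph is bipartite (no odd cycle), so 2 colors suffice: χ(G) = 2.
A valid 2-coloring: color 1: [2, 4, 5, 11, 18, 21]; color 2: [3, 9, 12, 15, 17, 23].

χ(G) = 2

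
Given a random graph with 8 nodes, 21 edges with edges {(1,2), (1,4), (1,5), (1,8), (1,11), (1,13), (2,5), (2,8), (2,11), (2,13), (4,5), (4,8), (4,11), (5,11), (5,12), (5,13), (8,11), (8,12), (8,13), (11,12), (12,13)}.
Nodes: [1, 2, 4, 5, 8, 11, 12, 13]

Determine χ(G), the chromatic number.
Clique number ω(G) = 4 (lower bound: χ ≥ ω).
The clique on [1, 2, 8, 11] has size 4, forcing χ ≥ 4, and the coloring below uses 4 colors, so χ(G) = 4.
A valid 4-coloring: color 1: [1, 12]; color 2: [5, 8]; color 3: [11, 13]; color 4: [2, 4].

χ(G) = 4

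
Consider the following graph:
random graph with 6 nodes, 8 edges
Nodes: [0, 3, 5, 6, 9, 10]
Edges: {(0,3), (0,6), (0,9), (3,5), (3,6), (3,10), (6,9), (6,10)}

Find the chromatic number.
χ(G) = 3

Clique number ω(G) = 3 (lower bound: χ ≥ ω).
The clique on [0, 6, 9] has size 3, forcing χ ≥ 3, and the coloring below uses 3 colors, so χ(G) = 3.
A valid 3-coloring: color 1: [3, 9]; color 2: [5, 6]; color 3: [0, 10].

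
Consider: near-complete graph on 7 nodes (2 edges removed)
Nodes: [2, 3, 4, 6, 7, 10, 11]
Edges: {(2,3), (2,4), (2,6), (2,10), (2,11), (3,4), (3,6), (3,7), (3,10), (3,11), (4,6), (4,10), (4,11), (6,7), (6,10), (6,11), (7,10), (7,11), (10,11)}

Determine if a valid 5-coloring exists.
The clique on vertices [2, 3, 4, 6, 10, 11] has size 6 > 5, so it alone needs 6 colors.

No, G is not 5-colorable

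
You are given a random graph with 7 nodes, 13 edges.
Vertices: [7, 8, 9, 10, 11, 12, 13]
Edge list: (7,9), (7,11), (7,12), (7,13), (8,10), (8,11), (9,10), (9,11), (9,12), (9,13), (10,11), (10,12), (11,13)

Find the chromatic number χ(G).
Clique number ω(G) = 4 (lower bound: χ ≥ ω).
The clique on [7, 9, 11, 13] has size 4, forcing χ ≥ 4, and the coloring below uses 4 colors, so χ(G) = 4.
A valid 4-coloring: color 1: [8, 9]; color 2: [11, 12]; color 3: [7, 10]; color 4: [13].

χ(G) = 4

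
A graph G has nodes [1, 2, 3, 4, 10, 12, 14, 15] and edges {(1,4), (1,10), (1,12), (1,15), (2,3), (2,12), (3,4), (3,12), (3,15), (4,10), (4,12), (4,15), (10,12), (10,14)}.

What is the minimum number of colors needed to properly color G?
χ(G) = 4

Clique number ω(G) = 4 (lower bound: χ ≥ ω).
The clique on [1, 4, 10, 12] has size 4, forcing χ ≥ 4, and the coloring below uses 4 colors, so χ(G) = 4.
A valid 4-coloring: color 1: [2, 4, 14]; color 2: [12, 15]; color 3: [1, 3]; color 4: [10].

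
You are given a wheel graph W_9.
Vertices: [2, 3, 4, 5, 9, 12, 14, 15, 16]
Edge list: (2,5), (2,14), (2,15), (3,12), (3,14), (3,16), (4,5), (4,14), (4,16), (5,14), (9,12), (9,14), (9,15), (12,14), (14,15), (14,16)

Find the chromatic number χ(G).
χ(G) = 3

Clique number ω(G) = 3 (lower bound: χ ≥ ω).
The clique on [2, 5, 14] has size 3, forcing χ ≥ 3, and the coloring below uses 3 colors, so χ(G) = 3.
A valid 3-coloring: color 1: [14]; color 2: [5, 12, 15, 16]; color 3: [2, 3, 4, 9].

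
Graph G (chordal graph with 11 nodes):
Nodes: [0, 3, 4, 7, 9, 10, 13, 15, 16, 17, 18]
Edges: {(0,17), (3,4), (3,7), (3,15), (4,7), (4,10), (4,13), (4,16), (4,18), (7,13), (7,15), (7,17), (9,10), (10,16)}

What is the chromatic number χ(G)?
Clique number ω(G) = 3 (lower bound: χ ≥ ω).
The clique on [4, 10, 16] has size 3, forcing χ ≥ 3, and the coloring below uses 3 colors, so χ(G) = 3.
A valid 3-coloring: color 1: [4, 9, 15, 17]; color 2: [0, 7, 10, 18]; color 3: [3, 13, 16].

χ(G) = 3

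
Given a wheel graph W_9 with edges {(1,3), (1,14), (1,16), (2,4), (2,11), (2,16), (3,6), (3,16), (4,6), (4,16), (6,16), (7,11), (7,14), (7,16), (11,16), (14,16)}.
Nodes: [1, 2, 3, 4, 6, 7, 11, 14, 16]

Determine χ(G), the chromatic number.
Clique number ω(G) = 3 (lower bound: χ ≥ ω).
The clique on [1, 3, 16] has size 3, forcing χ ≥ 3, and the coloring below uses 3 colors, so χ(G) = 3.
A valid 3-coloring: color 1: [16]; color 2: [3, 4, 11, 14]; color 3: [1, 2, 6, 7].

χ(G) = 3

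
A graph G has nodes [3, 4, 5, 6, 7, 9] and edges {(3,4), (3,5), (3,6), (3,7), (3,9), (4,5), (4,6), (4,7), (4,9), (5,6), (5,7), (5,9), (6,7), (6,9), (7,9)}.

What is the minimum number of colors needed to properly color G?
χ(G) = 6

Clique number ω(G) = 6 (lower bound: χ ≥ ω).
The clique on [3, 4, 5, 6, 7, 9] has size 6, forcing χ ≥ 6, and the coloring below uses 6 colors, so χ(G) = 6.
A valid 6-coloring: color 1: [6]; color 2: [3]; color 3: [4]; color 4: [5]; color 5: [7]; color 6: [9].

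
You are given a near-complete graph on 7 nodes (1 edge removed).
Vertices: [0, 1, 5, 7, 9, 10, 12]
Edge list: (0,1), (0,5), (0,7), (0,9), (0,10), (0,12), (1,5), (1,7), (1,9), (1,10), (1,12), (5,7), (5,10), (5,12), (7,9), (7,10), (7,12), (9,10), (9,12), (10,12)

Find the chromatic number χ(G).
χ(G) = 6

Clique number ω(G) = 6 (lower bound: χ ≥ ω).
The clique on [0, 1, 7, 9, 10, 12] has size 6, forcing χ ≥ 6, and the coloring below uses 6 colors, so χ(G) = 6.
A valid 6-coloring: color 1: [10]; color 2: [1]; color 3: [12]; color 4: [7]; color 5: [0]; color 6: [5, 9].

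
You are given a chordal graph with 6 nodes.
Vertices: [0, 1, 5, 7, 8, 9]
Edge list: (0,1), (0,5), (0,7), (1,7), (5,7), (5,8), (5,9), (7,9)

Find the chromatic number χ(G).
Clique number ω(G) = 3 (lower bound: χ ≥ ω).
The clique on [0, 1, 7] has size 3, forcing χ ≥ 3, and the coloring below uses 3 colors, so χ(G) = 3.
A valid 3-coloring: color 1: [1, 5]; color 2: [7, 8]; color 3: [0, 9].

χ(G) = 3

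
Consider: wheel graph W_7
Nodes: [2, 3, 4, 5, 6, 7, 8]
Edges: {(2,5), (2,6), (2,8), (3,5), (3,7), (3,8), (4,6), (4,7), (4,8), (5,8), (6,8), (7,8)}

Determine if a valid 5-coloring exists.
Yes, G is 5-colorable

A valid 5-coloring: color 1: [8]; color 2: [2, 3, 4]; color 3: [5, 6, 7].
(χ(G) = 3 ≤ 5.)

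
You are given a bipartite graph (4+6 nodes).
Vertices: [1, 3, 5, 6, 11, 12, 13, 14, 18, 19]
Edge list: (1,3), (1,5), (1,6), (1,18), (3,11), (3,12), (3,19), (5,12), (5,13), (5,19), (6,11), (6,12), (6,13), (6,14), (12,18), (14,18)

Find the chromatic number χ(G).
Clique number ω(G) = 2 (lower bound: χ ≥ ω).
The graph is bipartite (no odd cycle), so 2 colors suffice: χ(G) = 2.
A valid 2-coloring: color 1: [3, 5, 6, 18]; color 2: [1, 11, 12, 13, 14, 19].

χ(G) = 2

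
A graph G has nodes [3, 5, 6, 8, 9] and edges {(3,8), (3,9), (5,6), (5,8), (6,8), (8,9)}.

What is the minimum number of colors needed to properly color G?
χ(G) = 3

Clique number ω(G) = 3 (lower bound: χ ≥ ω).
The clique on [3, 8, 9] has size 3, forcing χ ≥ 3, and the coloring below uses 3 colors, so χ(G) = 3.
A valid 3-coloring: color 1: [8]; color 2: [3, 6]; color 3: [5, 9].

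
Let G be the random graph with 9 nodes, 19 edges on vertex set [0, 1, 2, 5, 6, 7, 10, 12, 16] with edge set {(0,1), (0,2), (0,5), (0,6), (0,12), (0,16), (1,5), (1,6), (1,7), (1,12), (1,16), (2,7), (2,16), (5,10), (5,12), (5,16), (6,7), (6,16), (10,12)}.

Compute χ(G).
Clique number ω(G) = 4 (lower bound: χ ≥ ω).
The clique on [0, 1, 5, 16] has size 4, forcing χ ≥ 4, and the coloring below uses 4 colors, so χ(G) = 4.
A valid 4-coloring: color 1: [0, 7, 10]; color 2: [1, 2]; color 3: [12, 16]; color 4: [5, 6].

χ(G) = 4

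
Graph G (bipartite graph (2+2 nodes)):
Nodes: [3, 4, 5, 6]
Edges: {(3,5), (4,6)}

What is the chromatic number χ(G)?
Clique number ω(G) = 2 (lower bound: χ ≥ ω).
The graph is bipartite (no odd cycle), so 2 colors suffice: χ(G) = 2.
A valid 2-coloring: color 1: [3, 4]; color 2: [5, 6].

χ(G) = 2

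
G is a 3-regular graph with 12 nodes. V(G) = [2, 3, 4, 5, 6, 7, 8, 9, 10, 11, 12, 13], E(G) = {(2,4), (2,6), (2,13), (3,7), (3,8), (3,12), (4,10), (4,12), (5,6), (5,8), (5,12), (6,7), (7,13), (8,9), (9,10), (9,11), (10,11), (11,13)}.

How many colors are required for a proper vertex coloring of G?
Clique number ω(G) = 3 (lower bound: χ ≥ ω).
The clique on [9, 10, 11] has size 3, forcing χ ≥ 3, and the coloring below uses 3 colors, so χ(G) = 3.
A valid 3-coloring: color 1: [3, 4, 6, 9, 13]; color 2: [2, 5, 7, 10]; color 3: [8, 11, 12].

χ(G) = 3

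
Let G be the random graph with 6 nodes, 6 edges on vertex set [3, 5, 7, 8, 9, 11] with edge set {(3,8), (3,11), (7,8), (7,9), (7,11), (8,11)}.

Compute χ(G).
Clique number ω(G) = 3 (lower bound: χ ≥ ω).
The clique on [3, 8, 11] has size 3, forcing χ ≥ 3, and the coloring below uses 3 colors, so χ(G) = 3.
A valid 3-coloring: color 1: [5, 9, 11]; color 2: [8]; color 3: [3, 7].

χ(G) = 3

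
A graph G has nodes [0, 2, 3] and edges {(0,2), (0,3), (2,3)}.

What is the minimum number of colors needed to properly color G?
χ(G) = 3

Clique number ω(G) = 3 (lower bound: χ ≥ ω).
The clique on [0, 2, 3] has size 3, forcing χ ≥ 3, and the coloring below uses 3 colors, so χ(G) = 3.
A valid 3-coloring: color 1: [0]; color 2: [3]; color 3: [2].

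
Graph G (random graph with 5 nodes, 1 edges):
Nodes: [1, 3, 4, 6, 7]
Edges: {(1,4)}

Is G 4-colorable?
Yes, G is 4-colorable

A valid 4-coloring: color 1: [1, 3, 6, 7]; color 2: [4].
(χ(G) = 2 ≤ 4.)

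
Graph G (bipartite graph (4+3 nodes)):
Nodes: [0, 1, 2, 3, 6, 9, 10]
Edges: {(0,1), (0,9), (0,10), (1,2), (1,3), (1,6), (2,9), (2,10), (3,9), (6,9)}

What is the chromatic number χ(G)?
Clique number ω(G) = 2 (lower bound: χ ≥ ω).
The graph is bipartite (no odd cycle), so 2 colors suffice: χ(G) = 2.
A valid 2-coloring: color 1: [1, 9, 10]; color 2: [0, 2, 3, 6].

χ(G) = 2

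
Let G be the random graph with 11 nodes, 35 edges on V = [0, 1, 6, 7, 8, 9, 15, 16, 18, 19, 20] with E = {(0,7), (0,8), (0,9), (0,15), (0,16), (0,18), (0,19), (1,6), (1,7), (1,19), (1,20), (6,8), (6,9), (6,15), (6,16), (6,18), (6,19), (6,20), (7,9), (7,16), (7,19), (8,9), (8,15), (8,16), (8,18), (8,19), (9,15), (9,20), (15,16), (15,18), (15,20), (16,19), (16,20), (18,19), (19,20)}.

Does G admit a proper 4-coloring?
Yes, G is 4-colorable

A valid 4-coloring: color 1: [15, 19]; color 2: [0, 6]; color 3: [7, 8, 20]; color 4: [1, 9, 16, 18].
(χ(G) = 4 ≤ 4.)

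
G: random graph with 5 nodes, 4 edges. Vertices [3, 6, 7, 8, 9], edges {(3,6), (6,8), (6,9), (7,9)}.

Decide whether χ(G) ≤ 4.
Yes, G is 4-colorable

A valid 4-coloring: color 1: [6, 7]; color 2: [3, 8, 9].
(χ(G) = 2 ≤ 4.)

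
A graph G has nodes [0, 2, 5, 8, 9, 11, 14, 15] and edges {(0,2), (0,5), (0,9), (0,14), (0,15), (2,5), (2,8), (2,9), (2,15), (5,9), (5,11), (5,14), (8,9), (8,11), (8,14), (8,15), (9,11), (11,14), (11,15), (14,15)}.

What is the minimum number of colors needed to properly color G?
χ(G) = 4

Clique number ω(G) = 4 (lower bound: χ ≥ ω).
The clique on [0, 2, 5, 9] has size 4, forcing χ ≥ 4, and the coloring below uses 4 colors, so χ(G) = 4.
A valid 4-coloring: color 1: [0, 8]; color 2: [5, 15]; color 3: [9, 14]; color 4: [2, 11].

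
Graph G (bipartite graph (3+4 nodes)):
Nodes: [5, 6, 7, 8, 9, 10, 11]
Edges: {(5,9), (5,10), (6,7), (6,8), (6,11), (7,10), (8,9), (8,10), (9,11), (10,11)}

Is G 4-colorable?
A valid 4-coloring: color 1: [6, 9, 10]; color 2: [5, 7, 8, 11].
(χ(G) = 2 ≤ 4.)

Yes, G is 4-colorable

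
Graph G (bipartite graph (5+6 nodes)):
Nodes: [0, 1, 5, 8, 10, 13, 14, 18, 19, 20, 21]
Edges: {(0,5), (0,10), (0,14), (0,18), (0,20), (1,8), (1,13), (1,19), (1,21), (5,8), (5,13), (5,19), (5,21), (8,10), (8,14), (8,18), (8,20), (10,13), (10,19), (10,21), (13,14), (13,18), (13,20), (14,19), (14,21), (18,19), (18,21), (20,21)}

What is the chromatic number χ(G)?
Clique number ω(G) = 2 (lower bound: χ ≥ ω).
The graph is bipartite (no odd cycle), so 2 colors suffice: χ(G) = 2.
A valid 2-coloring: color 1: [0, 8, 13, 19, 21]; color 2: [1, 5, 10, 14, 18, 20].

χ(G) = 2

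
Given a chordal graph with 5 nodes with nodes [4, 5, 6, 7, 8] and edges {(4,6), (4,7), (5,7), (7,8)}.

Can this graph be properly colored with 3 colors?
Yes, G is 3-colorable

A valid 3-coloring: color 1: [6, 7]; color 2: [4, 5, 8].
(χ(G) = 2 ≤ 3.)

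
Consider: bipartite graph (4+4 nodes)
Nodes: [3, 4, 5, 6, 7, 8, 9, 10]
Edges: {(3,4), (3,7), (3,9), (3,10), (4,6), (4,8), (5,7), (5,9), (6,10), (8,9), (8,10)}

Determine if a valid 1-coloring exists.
No, G is not 1-colorable

Edge (8,9) forces its endpoints to differ, so 1 color is not enough.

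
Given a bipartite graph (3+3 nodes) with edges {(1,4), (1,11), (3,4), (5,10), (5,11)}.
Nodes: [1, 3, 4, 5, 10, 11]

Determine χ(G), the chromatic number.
χ(G) = 2

Clique number ω(G) = 2 (lower bound: χ ≥ ω).
The graph is bipartite (no odd cycle), so 2 colors suffice: χ(G) = 2.
A valid 2-coloring: color 1: [1, 3, 5]; color 2: [4, 10, 11].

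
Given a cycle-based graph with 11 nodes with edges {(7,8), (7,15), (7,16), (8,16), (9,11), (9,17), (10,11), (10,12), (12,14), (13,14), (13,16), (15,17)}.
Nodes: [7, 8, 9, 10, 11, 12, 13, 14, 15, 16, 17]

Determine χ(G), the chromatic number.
χ(G) = 3

Clique number ω(G) = 3 (lower bound: χ ≥ ω).
The clique on [7, 8, 16] has size 3, forcing χ ≥ 3, and the coloring below uses 3 colors, so χ(G) = 3.
A valid 3-coloring: color 1: [7, 11, 12, 13, 17]; color 2: [9, 10, 14, 15, 16]; color 3: [8].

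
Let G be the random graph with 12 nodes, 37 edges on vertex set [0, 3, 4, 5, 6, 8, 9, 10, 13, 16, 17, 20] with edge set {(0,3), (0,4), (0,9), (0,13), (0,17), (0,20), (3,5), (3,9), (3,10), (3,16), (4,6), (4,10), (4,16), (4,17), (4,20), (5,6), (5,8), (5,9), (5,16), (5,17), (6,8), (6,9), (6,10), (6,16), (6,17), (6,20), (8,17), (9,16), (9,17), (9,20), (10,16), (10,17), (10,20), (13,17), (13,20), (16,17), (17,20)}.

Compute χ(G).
Clique number ω(G) = 5 (lower bound: χ ≥ ω).
The clique on [5, 6, 9, 16, 17] has size 5, forcing χ ≥ 5, and the coloring below uses 5 colors, so χ(G) = 5.
A valid 5-coloring: color 1: [3, 17]; color 2: [0, 6]; color 3: [8, 16, 20]; color 4: [9, 10, 13]; color 5: [4, 5].

χ(G) = 5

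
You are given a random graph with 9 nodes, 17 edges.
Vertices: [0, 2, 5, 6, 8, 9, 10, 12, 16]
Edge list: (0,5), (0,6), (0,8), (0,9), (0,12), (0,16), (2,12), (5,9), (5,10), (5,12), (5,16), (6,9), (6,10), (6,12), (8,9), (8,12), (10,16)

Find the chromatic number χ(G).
Clique number ω(G) = 3 (lower bound: χ ≥ ω).
The clique on [0, 8, 9] has size 3, forcing χ ≥ 3, and the coloring below uses 3 colors, so χ(G) = 3.
A valid 3-coloring: color 1: [0, 2, 10]; color 2: [9, 12, 16]; color 3: [5, 6, 8].

χ(G) = 3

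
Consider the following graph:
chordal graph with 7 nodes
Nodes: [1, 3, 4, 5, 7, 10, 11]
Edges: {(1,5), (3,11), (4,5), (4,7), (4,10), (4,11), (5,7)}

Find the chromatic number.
χ(G) = 3

Clique number ω(G) = 3 (lower bound: χ ≥ ω).
The clique on [4, 5, 7] has size 3, forcing χ ≥ 3, and the coloring below uses 3 colors, so χ(G) = 3.
A valid 3-coloring: color 1: [1, 3, 4]; color 2: [5, 10, 11]; color 3: [7].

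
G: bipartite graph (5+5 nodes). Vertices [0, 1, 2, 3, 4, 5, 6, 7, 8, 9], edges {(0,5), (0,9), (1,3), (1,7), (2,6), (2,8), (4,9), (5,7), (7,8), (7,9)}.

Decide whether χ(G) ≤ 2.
A valid 2-coloring: color 1: [0, 2, 3, 4, 7]; color 2: [1, 5, 6, 8, 9].
(χ(G) = 2 ≤ 2.)

Yes, G is 2-colorable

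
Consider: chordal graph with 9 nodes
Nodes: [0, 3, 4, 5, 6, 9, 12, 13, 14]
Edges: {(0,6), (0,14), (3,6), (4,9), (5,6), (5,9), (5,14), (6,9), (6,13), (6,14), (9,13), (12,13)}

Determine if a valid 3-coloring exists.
A valid 3-coloring: color 1: [4, 6, 12]; color 2: [3, 9, 14]; color 3: [0, 5, 13].
(χ(G) = 3 ≤ 3.)

Yes, G is 3-colorable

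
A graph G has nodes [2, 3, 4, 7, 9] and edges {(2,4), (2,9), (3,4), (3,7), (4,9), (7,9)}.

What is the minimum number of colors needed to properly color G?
χ(G) = 3

Clique number ω(G) = 3 (lower bound: χ ≥ ω).
The clique on [2, 4, 9] has size 3, forcing χ ≥ 3, and the coloring below uses 3 colors, so χ(G) = 3.
A valid 3-coloring: color 1: [3, 9]; color 2: [4, 7]; color 3: [2].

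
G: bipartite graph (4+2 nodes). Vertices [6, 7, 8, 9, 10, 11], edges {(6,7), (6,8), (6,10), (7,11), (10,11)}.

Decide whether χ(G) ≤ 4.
Yes, G is 4-colorable

A valid 4-coloring: color 1: [6, 9, 11]; color 2: [7, 8, 10].
(χ(G) = 2 ≤ 4.)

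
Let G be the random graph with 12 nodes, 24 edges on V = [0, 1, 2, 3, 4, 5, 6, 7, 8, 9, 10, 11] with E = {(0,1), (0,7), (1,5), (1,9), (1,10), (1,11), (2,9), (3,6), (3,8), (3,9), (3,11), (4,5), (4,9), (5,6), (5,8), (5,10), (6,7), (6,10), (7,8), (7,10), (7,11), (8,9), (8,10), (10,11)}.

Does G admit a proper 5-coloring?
A valid 5-coloring: color 1: [0, 2, 3, 4, 10]; color 2: [1, 6, 8]; color 3: [5, 7, 9]; color 4: [11].
(χ(G) = 4 ≤ 5.)

Yes, G is 5-colorable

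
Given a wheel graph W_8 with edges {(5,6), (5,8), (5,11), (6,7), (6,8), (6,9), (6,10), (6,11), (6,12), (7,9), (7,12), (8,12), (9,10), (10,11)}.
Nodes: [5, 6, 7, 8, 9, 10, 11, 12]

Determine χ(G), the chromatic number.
Clique number ω(G) = 3 (lower bound: χ ≥ ω).
Odd cycle [7, 12, 8, 5, 11, 10, 9] needs 3 colors (χ ≥ 3).
Vertex 6 is adjacent to every vertex of [5, 7, 8, 9, 10, 11, 12], which already need 3 colors among themselves, so 6 needs a new color (χ ≥ 4).
The coloring below uses 4 colors, so χ(G) = 4.
A valid 4-coloring: color 1: [6]; color 2: [7, 8, 10]; color 3: [5, 9, 12]; color 4: [11].

χ(G) = 4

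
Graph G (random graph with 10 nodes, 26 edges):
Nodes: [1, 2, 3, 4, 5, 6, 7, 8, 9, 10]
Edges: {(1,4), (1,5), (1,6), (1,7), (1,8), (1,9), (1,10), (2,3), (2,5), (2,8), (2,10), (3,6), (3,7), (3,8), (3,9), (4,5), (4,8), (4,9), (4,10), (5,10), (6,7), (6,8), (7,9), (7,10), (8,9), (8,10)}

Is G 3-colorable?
The clique on vertices [1, 4, 8, 9] has size 4 > 3, so it alone needs 4 colors.

No, G is not 3-colorable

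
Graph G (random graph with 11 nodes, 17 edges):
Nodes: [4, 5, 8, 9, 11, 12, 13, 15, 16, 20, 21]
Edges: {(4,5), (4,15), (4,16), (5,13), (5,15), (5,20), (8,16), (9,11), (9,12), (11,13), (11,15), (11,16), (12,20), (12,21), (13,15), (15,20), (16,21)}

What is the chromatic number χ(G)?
χ(G) = 3

Clique number ω(G) = 3 (lower bound: χ ≥ ω).
The clique on [11, 13, 15] has size 3, forcing χ ≥ 3, and the coloring below uses 3 colors, so χ(G) = 3.
A valid 3-coloring: color 1: [12, 15, 16]; color 2: [5, 8, 11, 21]; color 3: [4, 9, 13, 20].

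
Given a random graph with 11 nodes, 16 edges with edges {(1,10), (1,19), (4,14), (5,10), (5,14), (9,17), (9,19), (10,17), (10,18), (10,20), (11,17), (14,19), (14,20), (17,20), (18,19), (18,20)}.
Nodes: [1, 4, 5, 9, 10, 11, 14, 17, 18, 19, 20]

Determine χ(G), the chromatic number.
Clique number ω(G) = 3 (lower bound: χ ≥ ω).
The clique on [10, 17, 20] has size 3, forcing χ ≥ 3, and the coloring below uses 3 colors, so χ(G) = 3.
A valid 3-coloring: color 1: [9, 10, 11, 14]; color 2: [1, 4, 5, 17, 18]; color 3: [19, 20].

χ(G) = 3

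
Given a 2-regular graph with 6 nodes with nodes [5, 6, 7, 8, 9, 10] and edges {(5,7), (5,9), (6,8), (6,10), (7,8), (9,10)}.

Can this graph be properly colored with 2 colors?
A valid 2-coloring: color 1: [5, 8, 10]; color 2: [6, 7, 9].
(χ(G) = 2 ≤ 2.)

Yes, G is 2-colorable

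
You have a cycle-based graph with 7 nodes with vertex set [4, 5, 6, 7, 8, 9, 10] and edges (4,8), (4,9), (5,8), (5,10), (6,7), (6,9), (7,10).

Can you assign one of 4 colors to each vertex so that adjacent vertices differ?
Yes, G is 4-colorable

A valid 4-coloring: color 1: [4, 5, 7]; color 2: [8, 9, 10]; color 3: [6].
(χ(G) = 3 ≤ 4.)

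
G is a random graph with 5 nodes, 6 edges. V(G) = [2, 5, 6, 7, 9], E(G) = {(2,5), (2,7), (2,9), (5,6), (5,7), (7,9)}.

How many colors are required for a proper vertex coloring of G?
Clique number ω(G) = 3 (lower bound: χ ≥ ω).
The clique on [2, 7, 9] has size 3, forcing χ ≥ 3, and the coloring below uses 3 colors, so χ(G) = 3.
A valid 3-coloring: color 1: [2, 6]; color 2: [7]; color 3: [5, 9].

χ(G) = 3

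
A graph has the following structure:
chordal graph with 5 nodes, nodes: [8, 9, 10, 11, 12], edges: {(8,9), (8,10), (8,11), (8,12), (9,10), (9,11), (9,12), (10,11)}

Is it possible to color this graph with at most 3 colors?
The clique on vertices [8, 9, 10, 11] has size 4 > 3, so it alone needs 4 colors.

No, G is not 3-colorable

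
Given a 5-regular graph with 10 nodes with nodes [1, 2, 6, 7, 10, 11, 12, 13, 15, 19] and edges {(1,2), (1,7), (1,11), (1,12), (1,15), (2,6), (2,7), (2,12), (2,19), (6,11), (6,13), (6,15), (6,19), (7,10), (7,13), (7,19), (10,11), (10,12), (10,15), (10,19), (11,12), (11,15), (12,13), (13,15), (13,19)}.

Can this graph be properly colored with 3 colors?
No, G is not 3-colorable

Suppose a proper 3-coloring c exists. The clique [1, 2, 7] takes 3 distinct colors; by symmetry let c(1) = 1, c(2) = 2, c(7) = 3.
- Vertex 12: neighbors [1, 2] already have colors [1, 2] ⇒ c(12) = 3.
- Vertex 11: neighbors [1, 12] already have colors [1, 3] ⇒ c(11) = 2.
- Vertex 15: neighbors [1, 11] already have colors [1, 2] ⇒ c(15) = 3.
- Vertex 19: neighbors [2, 7] already have colors [2, 3] ⇒ c(19) = 1.
- Vertex 6: neighbors [19, 2, 15] already have colors [1, 2, 3] — all 3 colors blocked. Contradiction.
The forced assignments end in a contradiction, so G has no proper 3-coloring (χ ≥ 4).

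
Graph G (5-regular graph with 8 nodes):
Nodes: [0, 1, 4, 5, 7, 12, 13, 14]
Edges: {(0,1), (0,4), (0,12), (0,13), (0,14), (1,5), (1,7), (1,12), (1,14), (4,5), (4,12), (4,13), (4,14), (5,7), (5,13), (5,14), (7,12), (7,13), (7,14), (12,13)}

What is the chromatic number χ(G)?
Clique number ω(G) = 4 (lower bound: χ ≥ ω).
The clique on [0, 4, 12, 13] has size 4, forcing χ ≥ 4, and the coloring below uses 4 colors, so χ(G) = 4.
A valid 4-coloring: color 1: [5, 12]; color 2: [13, 14]; color 3: [1, 4]; color 4: [0, 7].

χ(G) = 4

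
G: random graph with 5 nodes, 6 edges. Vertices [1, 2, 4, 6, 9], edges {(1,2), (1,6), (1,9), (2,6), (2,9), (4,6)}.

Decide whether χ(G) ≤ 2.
The clique on vertices [1, 2, 9] has size 3 > 2, so it alone needs 3 colors.

No, G is not 2-colorable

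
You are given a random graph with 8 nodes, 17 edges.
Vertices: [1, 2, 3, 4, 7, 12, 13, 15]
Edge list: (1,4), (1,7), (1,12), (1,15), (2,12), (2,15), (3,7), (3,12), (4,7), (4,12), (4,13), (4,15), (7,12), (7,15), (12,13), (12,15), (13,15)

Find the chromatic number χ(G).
Clique number ω(G) = 5 (lower bound: χ ≥ ω).
The clique on [1, 4, 7, 12, 15] has size 5, forcing χ ≥ 5, and the coloring below uses 5 colors, so χ(G) = 5.
A valid 5-coloring: color 1: [12]; color 2: [3, 15]; color 3: [2, 4]; color 4: [7, 13]; color 5: [1].

χ(G) = 5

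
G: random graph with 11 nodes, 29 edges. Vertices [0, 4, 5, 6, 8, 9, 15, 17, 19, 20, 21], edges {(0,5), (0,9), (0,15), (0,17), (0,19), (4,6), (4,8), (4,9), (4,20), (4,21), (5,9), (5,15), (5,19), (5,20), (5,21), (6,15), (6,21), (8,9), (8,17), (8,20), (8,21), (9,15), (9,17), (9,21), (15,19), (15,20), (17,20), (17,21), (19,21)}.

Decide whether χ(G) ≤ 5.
Yes, G is 5-colorable

A valid 5-coloring: color 1: [6, 9, 19, 20]; color 2: [15, 21]; color 3: [4, 5, 17]; color 4: [0, 8].
(χ(G) = 4 ≤ 5.)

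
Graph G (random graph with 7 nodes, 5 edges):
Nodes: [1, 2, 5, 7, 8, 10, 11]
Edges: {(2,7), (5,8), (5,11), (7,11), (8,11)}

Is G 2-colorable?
No, G is not 2-colorable

The clique on vertices [5, 8, 11] has size 3 > 2, so it alone needs 3 colors.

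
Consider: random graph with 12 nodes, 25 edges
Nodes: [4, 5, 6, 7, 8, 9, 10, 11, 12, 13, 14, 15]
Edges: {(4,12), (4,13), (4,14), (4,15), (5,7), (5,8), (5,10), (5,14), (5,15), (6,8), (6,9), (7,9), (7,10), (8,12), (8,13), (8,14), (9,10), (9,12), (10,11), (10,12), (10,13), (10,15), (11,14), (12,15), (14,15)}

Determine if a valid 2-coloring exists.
The clique on vertices [4, 12, 15] has size 3 > 2, so it alone needs 3 colors.

No, G is not 2-colorable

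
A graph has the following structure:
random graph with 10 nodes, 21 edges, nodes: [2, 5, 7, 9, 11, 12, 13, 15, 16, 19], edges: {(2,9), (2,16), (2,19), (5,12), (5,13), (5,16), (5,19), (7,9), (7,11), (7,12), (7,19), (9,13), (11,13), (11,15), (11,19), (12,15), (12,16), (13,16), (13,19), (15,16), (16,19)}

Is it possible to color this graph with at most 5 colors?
Yes, G is 5-colorable

A valid 5-coloring: color 1: [9, 12, 19]; color 2: [11, 16]; color 3: [2, 7, 13, 15]; color 4: [5].
(χ(G) = 4 ≤ 5.)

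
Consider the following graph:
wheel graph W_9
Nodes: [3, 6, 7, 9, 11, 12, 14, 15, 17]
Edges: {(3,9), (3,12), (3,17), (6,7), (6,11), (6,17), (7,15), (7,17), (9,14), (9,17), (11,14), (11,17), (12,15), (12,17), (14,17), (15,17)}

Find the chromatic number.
Clique number ω(G) = 3 (lower bound: χ ≥ ω).
The clique on [3, 9, 17] has size 3, forcing χ ≥ 3, and the coloring below uses 3 colors, so χ(G) = 3.
A valid 3-coloring: color 1: [17]; color 2: [3, 6, 14, 15]; color 3: [7, 9, 11, 12].

χ(G) = 3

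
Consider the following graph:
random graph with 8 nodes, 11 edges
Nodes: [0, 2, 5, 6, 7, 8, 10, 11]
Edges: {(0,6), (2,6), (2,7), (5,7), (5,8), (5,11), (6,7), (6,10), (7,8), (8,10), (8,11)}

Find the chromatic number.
χ(G) = 3

Clique number ω(G) = 3 (lower bound: χ ≥ ω).
The clique on [5, 8, 11] has size 3, forcing χ ≥ 3, and the coloring below uses 3 colors, so χ(G) = 3.
A valid 3-coloring: color 1: [0, 7, 10, 11]; color 2: [6, 8]; color 3: [2, 5].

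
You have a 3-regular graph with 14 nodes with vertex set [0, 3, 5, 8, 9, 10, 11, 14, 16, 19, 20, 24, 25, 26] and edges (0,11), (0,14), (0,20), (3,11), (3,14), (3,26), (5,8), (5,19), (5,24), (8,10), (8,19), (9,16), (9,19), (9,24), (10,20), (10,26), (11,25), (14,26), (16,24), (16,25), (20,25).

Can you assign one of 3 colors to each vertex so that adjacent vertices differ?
Yes, G is 3-colorable

A valid 3-coloring: color 1: [0, 3, 8, 9, 25]; color 2: [11, 19, 20, 24, 26]; color 3: [5, 10, 14, 16].
(χ(G) = 3 ≤ 3.)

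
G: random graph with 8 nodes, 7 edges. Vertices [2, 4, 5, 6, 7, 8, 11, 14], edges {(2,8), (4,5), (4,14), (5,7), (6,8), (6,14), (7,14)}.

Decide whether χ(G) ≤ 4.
Yes, G is 4-colorable

A valid 4-coloring: color 1: [5, 8, 11, 14]; color 2: [2, 4, 6, 7].
(χ(G) = 2 ≤ 4.)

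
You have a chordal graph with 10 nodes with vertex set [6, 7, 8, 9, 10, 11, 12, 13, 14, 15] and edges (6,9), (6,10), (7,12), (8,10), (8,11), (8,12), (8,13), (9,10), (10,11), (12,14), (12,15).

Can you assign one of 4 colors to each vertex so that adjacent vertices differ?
Yes, G is 4-colorable

A valid 4-coloring: color 1: [10, 12, 13]; color 2: [7, 8, 9, 14, 15]; color 3: [6, 11].
(χ(G) = 3 ≤ 4.)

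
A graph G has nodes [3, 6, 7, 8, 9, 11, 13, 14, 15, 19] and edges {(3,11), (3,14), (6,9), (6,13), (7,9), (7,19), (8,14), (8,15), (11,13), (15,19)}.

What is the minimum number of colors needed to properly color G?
Clique number ω(G) = 2 (lower bound: χ ≥ ω).
The graph is bipartite (no odd cycle), so 2 colors suffice: χ(G) = 2.
A valid 2-coloring: color 1: [6, 7, 11, 14, 15]; color 2: [3, 8, 9, 13, 19].

χ(G) = 2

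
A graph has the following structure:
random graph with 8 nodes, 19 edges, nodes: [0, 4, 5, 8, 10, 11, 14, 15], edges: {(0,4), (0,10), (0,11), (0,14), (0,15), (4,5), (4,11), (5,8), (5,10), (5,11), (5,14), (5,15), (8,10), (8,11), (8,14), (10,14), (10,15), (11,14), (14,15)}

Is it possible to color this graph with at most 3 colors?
No, G is not 3-colorable

The clique on vertices [0, 10, 14, 15] has size 4 > 3, so it alone needs 4 colors.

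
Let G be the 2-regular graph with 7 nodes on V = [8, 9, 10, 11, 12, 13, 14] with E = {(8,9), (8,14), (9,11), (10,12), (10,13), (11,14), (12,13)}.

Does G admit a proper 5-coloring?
Yes, G is 5-colorable

A valid 5-coloring: color 1: [9, 13, 14]; color 2: [8, 11, 12]; color 3: [10].
(χ(G) = 3 ≤ 5.)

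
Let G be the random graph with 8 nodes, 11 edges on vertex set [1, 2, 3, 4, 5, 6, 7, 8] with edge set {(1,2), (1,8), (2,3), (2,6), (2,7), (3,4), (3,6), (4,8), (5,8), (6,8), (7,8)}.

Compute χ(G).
χ(G) = 3

Clique number ω(G) = 3 (lower bound: χ ≥ ω).
The clique on [2, 3, 6] has size 3, forcing χ ≥ 3, and the coloring below uses 3 colors, so χ(G) = 3.
A valid 3-coloring: color 1: [2, 8]; color 2: [1, 4, 5, 6, 7]; color 3: [3].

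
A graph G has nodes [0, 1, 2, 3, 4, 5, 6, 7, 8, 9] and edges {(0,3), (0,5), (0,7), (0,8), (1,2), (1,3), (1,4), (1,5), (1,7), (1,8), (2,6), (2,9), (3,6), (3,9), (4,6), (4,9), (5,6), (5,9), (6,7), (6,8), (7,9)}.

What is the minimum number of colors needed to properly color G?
χ(G) = 2

Clique number ω(G) = 2 (lower bound: χ ≥ ω).
The graph is bipartite (no odd cycle), so 2 colors suffice: χ(G) = 2.
A valid 2-coloring: color 1: [0, 1, 6, 9]; color 2: [2, 3, 4, 5, 7, 8].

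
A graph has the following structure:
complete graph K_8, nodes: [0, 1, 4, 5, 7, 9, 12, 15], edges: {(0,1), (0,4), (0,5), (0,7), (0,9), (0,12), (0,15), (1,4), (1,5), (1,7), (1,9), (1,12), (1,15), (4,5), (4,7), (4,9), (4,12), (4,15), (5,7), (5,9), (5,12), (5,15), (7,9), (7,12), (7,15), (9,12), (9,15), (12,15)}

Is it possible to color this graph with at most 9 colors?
A valid 9-coloring: color 1: [5]; color 2: [9]; color 3: [12]; color 4: [7]; color 5: [15]; color 6: [4]; color 7: [1]; color 8: [0].
(χ(G) = 8 ≤ 9.)

Yes, G is 9-colorable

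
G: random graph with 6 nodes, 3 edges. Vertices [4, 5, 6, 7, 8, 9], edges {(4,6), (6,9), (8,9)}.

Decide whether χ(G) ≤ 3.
A valid 3-coloring: color 1: [4, 5, 7, 9]; color 2: [6, 8].
(χ(G) = 2 ≤ 3.)

Yes, G is 3-colorable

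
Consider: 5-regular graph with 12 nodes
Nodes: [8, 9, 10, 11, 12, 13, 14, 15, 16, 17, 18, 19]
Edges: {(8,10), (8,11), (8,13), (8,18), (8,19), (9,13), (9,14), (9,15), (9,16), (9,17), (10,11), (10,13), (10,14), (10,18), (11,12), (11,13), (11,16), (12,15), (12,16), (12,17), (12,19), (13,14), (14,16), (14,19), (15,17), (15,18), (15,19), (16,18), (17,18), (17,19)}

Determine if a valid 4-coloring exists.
A valid 4-coloring: color 1: [9, 10, 12]; color 2: [11, 18, 19]; color 3: [13, 15, 16]; color 4: [8, 14, 17].
(χ(G) = 4 ≤ 4.)

Yes, G is 4-colorable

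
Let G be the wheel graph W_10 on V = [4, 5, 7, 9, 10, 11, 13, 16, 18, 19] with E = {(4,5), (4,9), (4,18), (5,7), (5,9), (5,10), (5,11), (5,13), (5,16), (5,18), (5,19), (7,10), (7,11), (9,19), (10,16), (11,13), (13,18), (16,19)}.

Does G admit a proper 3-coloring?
No, G is not 3-colorable

Odd cycle [13, 18, 4, 9, 19, 16, 10, 7, 11] needs 3 colors (χ ≥ 3).
Vertex 5 is adjacent to every vertex of [4, 7, 9, 10, 11, 13, 16, 18, 19], which already need 3 colors among themselves, so 5 needs a new color (χ ≥ 4).
Hence χ(G) ≥ 4 > 3, so no proper 3-coloring exists.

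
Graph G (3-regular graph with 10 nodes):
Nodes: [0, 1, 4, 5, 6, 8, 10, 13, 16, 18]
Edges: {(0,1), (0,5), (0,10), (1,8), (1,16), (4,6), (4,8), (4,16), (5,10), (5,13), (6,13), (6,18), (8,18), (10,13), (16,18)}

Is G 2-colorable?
No, G is not 2-colorable

The clique on vertices [0, 5, 10] has size 3 > 2, so it alone needs 3 colors.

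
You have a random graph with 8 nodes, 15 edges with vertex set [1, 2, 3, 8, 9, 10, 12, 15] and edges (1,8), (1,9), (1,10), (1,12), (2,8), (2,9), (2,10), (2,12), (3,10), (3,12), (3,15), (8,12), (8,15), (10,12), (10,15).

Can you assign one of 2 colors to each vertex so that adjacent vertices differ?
The clique on vertices [1, 8, 12] has size 3 > 2, so it alone needs 3 colors.

No, G is not 2-colorable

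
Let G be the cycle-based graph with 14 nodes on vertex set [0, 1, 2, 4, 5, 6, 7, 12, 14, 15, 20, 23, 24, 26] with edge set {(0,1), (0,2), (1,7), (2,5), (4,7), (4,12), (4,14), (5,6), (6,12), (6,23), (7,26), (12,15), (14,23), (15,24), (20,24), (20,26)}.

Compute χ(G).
χ(G) = 3

Clique number ω(G) = 2 (lower bound: χ ≥ ω).
Odd cycle [14, 23, 6, 5, 2, 0, 1, 7, 4] needs 3 colors (χ ≥ 3).
The coloring below uses 3 colors, so χ(G) = 3.
A valid 3-coloring: color 1: [0, 5, 7, 12, 14, 24]; color 2: [1, 2, 4, 6, 15, 20]; color 3: [23, 26].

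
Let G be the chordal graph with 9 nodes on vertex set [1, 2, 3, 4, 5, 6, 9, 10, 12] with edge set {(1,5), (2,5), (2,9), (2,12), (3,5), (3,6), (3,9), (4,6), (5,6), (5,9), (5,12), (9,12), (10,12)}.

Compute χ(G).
χ(G) = 4

Clique number ω(G) = 4 (lower bound: χ ≥ ω).
The clique on [2, 5, 9, 12] has size 4, forcing χ ≥ 4, and the coloring below uses 4 colors, so χ(G) = 4.
A valid 4-coloring: color 1: [4, 5, 10]; color 2: [1, 6, 9]; color 3: [3, 12]; color 4: [2].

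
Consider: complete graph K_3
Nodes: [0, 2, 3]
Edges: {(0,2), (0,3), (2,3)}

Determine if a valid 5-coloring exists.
A valid 5-coloring: color 1: [0]; color 2: [3]; color 3: [2].
(χ(G) = 3 ≤ 5.)

Yes, G is 5-colorable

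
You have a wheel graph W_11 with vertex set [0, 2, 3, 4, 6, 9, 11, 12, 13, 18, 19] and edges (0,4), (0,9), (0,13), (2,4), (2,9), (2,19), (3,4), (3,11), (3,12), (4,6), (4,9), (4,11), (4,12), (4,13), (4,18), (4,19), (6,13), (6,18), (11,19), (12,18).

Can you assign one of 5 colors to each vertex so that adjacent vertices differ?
A valid 5-coloring: color 1: [4]; color 2: [3, 9, 13, 18, 19]; color 3: [0, 2, 6, 11, 12].
(χ(G) = 3 ≤ 5.)

Yes, G is 5-colorable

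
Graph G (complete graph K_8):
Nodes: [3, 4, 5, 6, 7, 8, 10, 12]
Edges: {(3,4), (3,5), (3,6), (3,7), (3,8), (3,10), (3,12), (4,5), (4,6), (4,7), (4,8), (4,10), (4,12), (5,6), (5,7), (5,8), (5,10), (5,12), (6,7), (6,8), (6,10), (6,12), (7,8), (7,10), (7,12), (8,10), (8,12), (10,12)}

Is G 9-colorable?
Yes, G is 9-colorable

A valid 9-coloring: color 1: [7]; color 2: [10]; color 3: [12]; color 4: [5]; color 5: [4]; color 6: [6]; color 7: [8]; color 8: [3].
(χ(G) = 8 ≤ 9.)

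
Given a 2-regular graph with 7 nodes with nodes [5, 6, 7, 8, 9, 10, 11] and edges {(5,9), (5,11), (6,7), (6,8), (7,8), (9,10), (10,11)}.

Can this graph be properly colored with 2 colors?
The clique on vertices [6, 7, 8] has size 3 > 2, so it alone needs 3 colors.

No, G is not 2-colorable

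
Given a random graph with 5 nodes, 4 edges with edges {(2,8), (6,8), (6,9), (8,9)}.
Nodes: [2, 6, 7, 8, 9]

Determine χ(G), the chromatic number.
χ(G) = 3

Clique number ω(G) = 3 (lower bound: χ ≥ ω).
The clique on [6, 8, 9] has size 3, forcing χ ≥ 3, and the coloring below uses 3 colors, so χ(G) = 3.
A valid 3-coloring: color 1: [7, 8]; color 2: [2, 9]; color 3: [6].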